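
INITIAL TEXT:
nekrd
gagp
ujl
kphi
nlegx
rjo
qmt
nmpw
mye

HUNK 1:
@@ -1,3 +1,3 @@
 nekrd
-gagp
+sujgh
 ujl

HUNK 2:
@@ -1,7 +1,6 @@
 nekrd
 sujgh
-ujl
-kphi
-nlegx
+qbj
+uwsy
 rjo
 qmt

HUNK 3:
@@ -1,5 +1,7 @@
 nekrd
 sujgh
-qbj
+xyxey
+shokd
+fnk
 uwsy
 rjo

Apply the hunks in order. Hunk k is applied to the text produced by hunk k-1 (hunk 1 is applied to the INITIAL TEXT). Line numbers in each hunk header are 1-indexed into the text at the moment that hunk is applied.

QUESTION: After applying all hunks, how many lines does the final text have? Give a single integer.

Hunk 1: at line 1 remove [gagp] add [sujgh] -> 9 lines: nekrd sujgh ujl kphi nlegx rjo qmt nmpw mye
Hunk 2: at line 1 remove [ujl,kphi,nlegx] add [qbj,uwsy] -> 8 lines: nekrd sujgh qbj uwsy rjo qmt nmpw mye
Hunk 3: at line 1 remove [qbj] add [xyxey,shokd,fnk] -> 10 lines: nekrd sujgh xyxey shokd fnk uwsy rjo qmt nmpw mye
Final line count: 10

Answer: 10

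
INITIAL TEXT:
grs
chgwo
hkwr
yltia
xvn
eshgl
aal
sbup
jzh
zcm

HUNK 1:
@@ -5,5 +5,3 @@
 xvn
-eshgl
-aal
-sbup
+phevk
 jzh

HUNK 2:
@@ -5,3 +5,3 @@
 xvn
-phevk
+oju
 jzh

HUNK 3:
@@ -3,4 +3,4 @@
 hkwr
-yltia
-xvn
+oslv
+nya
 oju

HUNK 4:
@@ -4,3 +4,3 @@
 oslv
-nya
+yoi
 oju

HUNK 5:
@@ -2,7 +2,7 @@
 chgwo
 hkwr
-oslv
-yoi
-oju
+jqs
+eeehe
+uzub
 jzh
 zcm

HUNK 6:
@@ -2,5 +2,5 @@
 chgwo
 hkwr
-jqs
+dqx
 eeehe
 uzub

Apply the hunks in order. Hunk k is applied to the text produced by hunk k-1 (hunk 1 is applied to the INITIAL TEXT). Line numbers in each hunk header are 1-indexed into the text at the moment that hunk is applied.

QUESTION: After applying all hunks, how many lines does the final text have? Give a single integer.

Answer: 8

Derivation:
Hunk 1: at line 5 remove [eshgl,aal,sbup] add [phevk] -> 8 lines: grs chgwo hkwr yltia xvn phevk jzh zcm
Hunk 2: at line 5 remove [phevk] add [oju] -> 8 lines: grs chgwo hkwr yltia xvn oju jzh zcm
Hunk 3: at line 3 remove [yltia,xvn] add [oslv,nya] -> 8 lines: grs chgwo hkwr oslv nya oju jzh zcm
Hunk 4: at line 4 remove [nya] add [yoi] -> 8 lines: grs chgwo hkwr oslv yoi oju jzh zcm
Hunk 5: at line 2 remove [oslv,yoi,oju] add [jqs,eeehe,uzub] -> 8 lines: grs chgwo hkwr jqs eeehe uzub jzh zcm
Hunk 6: at line 2 remove [jqs] add [dqx] -> 8 lines: grs chgwo hkwr dqx eeehe uzub jzh zcm
Final line count: 8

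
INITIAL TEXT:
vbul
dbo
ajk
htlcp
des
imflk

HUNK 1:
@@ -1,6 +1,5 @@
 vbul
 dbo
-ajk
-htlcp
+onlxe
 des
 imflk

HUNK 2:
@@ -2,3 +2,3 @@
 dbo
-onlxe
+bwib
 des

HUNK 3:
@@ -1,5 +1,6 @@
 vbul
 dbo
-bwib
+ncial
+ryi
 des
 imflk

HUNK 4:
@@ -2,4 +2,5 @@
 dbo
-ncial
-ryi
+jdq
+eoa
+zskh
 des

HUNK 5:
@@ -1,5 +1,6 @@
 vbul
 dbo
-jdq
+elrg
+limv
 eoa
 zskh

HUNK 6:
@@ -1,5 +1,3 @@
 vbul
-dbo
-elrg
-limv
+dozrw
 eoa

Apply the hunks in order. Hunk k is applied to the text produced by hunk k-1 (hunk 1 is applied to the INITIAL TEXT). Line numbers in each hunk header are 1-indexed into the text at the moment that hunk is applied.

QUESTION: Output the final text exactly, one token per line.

Answer: vbul
dozrw
eoa
zskh
des
imflk

Derivation:
Hunk 1: at line 1 remove [ajk,htlcp] add [onlxe] -> 5 lines: vbul dbo onlxe des imflk
Hunk 2: at line 2 remove [onlxe] add [bwib] -> 5 lines: vbul dbo bwib des imflk
Hunk 3: at line 1 remove [bwib] add [ncial,ryi] -> 6 lines: vbul dbo ncial ryi des imflk
Hunk 4: at line 2 remove [ncial,ryi] add [jdq,eoa,zskh] -> 7 lines: vbul dbo jdq eoa zskh des imflk
Hunk 5: at line 1 remove [jdq] add [elrg,limv] -> 8 lines: vbul dbo elrg limv eoa zskh des imflk
Hunk 6: at line 1 remove [dbo,elrg,limv] add [dozrw] -> 6 lines: vbul dozrw eoa zskh des imflk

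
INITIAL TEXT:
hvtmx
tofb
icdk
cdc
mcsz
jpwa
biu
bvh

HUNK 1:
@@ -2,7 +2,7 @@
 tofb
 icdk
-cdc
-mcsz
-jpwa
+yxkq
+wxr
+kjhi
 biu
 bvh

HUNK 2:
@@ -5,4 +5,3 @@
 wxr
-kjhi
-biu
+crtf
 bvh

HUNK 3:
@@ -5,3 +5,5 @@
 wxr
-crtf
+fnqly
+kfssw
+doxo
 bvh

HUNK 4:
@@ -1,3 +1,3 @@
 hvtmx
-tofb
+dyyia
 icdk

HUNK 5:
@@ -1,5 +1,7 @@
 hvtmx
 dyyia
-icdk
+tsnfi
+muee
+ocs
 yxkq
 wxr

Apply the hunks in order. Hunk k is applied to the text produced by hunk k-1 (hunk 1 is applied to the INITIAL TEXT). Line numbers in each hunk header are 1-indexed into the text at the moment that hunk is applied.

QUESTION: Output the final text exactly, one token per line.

Answer: hvtmx
dyyia
tsnfi
muee
ocs
yxkq
wxr
fnqly
kfssw
doxo
bvh

Derivation:
Hunk 1: at line 2 remove [cdc,mcsz,jpwa] add [yxkq,wxr,kjhi] -> 8 lines: hvtmx tofb icdk yxkq wxr kjhi biu bvh
Hunk 2: at line 5 remove [kjhi,biu] add [crtf] -> 7 lines: hvtmx tofb icdk yxkq wxr crtf bvh
Hunk 3: at line 5 remove [crtf] add [fnqly,kfssw,doxo] -> 9 lines: hvtmx tofb icdk yxkq wxr fnqly kfssw doxo bvh
Hunk 4: at line 1 remove [tofb] add [dyyia] -> 9 lines: hvtmx dyyia icdk yxkq wxr fnqly kfssw doxo bvh
Hunk 5: at line 1 remove [icdk] add [tsnfi,muee,ocs] -> 11 lines: hvtmx dyyia tsnfi muee ocs yxkq wxr fnqly kfssw doxo bvh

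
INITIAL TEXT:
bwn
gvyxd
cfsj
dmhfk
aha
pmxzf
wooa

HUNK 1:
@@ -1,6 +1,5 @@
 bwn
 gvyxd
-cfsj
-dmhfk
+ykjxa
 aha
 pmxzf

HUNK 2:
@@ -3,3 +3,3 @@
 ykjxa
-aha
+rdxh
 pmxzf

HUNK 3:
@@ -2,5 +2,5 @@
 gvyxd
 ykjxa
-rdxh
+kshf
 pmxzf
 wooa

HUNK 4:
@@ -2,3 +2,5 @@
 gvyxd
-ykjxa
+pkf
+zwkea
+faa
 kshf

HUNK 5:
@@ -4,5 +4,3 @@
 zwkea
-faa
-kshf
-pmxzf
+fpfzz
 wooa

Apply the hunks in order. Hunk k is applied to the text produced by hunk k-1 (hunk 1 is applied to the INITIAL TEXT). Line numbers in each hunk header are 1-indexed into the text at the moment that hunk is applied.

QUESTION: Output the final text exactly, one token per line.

Answer: bwn
gvyxd
pkf
zwkea
fpfzz
wooa

Derivation:
Hunk 1: at line 1 remove [cfsj,dmhfk] add [ykjxa] -> 6 lines: bwn gvyxd ykjxa aha pmxzf wooa
Hunk 2: at line 3 remove [aha] add [rdxh] -> 6 lines: bwn gvyxd ykjxa rdxh pmxzf wooa
Hunk 3: at line 2 remove [rdxh] add [kshf] -> 6 lines: bwn gvyxd ykjxa kshf pmxzf wooa
Hunk 4: at line 2 remove [ykjxa] add [pkf,zwkea,faa] -> 8 lines: bwn gvyxd pkf zwkea faa kshf pmxzf wooa
Hunk 5: at line 4 remove [faa,kshf,pmxzf] add [fpfzz] -> 6 lines: bwn gvyxd pkf zwkea fpfzz wooa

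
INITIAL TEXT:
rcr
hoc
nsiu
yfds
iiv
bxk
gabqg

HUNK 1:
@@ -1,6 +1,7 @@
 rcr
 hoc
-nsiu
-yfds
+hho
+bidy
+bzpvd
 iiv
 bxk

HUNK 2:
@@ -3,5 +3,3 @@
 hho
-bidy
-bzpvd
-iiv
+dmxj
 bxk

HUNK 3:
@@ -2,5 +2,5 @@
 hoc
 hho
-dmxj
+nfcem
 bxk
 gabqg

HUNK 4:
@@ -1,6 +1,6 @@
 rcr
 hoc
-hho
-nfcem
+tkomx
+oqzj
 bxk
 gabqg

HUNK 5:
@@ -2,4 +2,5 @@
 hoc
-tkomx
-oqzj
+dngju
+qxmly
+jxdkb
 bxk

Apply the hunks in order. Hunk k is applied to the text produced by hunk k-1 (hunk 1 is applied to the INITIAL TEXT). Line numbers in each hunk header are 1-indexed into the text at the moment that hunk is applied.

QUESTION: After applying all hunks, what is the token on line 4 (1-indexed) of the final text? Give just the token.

Answer: qxmly

Derivation:
Hunk 1: at line 1 remove [nsiu,yfds] add [hho,bidy,bzpvd] -> 8 lines: rcr hoc hho bidy bzpvd iiv bxk gabqg
Hunk 2: at line 3 remove [bidy,bzpvd,iiv] add [dmxj] -> 6 lines: rcr hoc hho dmxj bxk gabqg
Hunk 3: at line 2 remove [dmxj] add [nfcem] -> 6 lines: rcr hoc hho nfcem bxk gabqg
Hunk 4: at line 1 remove [hho,nfcem] add [tkomx,oqzj] -> 6 lines: rcr hoc tkomx oqzj bxk gabqg
Hunk 5: at line 2 remove [tkomx,oqzj] add [dngju,qxmly,jxdkb] -> 7 lines: rcr hoc dngju qxmly jxdkb bxk gabqg
Final line 4: qxmly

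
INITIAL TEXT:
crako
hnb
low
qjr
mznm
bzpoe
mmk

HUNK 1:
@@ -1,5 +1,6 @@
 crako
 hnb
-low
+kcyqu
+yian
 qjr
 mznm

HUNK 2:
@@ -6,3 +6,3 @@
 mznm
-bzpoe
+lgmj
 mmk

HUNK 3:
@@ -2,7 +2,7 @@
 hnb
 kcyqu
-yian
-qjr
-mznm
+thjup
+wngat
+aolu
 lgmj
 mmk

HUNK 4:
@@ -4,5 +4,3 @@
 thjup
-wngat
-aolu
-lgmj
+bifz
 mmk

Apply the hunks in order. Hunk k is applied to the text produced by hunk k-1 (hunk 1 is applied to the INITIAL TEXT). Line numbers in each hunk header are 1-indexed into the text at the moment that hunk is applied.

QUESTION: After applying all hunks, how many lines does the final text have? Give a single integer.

Hunk 1: at line 1 remove [low] add [kcyqu,yian] -> 8 lines: crako hnb kcyqu yian qjr mznm bzpoe mmk
Hunk 2: at line 6 remove [bzpoe] add [lgmj] -> 8 lines: crako hnb kcyqu yian qjr mznm lgmj mmk
Hunk 3: at line 2 remove [yian,qjr,mznm] add [thjup,wngat,aolu] -> 8 lines: crako hnb kcyqu thjup wngat aolu lgmj mmk
Hunk 4: at line 4 remove [wngat,aolu,lgmj] add [bifz] -> 6 lines: crako hnb kcyqu thjup bifz mmk
Final line count: 6

Answer: 6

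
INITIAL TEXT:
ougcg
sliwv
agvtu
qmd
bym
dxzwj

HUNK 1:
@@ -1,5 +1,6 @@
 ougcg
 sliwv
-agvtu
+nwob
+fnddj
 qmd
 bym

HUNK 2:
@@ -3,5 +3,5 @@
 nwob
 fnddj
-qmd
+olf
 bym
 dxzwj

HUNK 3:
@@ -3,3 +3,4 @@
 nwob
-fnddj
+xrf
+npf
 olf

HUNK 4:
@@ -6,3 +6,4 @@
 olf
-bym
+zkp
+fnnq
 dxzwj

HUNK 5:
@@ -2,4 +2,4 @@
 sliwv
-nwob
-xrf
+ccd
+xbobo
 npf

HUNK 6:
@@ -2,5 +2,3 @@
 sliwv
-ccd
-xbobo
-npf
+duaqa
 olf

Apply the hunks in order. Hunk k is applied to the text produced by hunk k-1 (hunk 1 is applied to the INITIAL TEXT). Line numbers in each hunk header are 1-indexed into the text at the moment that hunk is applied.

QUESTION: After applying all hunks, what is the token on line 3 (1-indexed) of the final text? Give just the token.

Answer: duaqa

Derivation:
Hunk 1: at line 1 remove [agvtu] add [nwob,fnddj] -> 7 lines: ougcg sliwv nwob fnddj qmd bym dxzwj
Hunk 2: at line 3 remove [qmd] add [olf] -> 7 lines: ougcg sliwv nwob fnddj olf bym dxzwj
Hunk 3: at line 3 remove [fnddj] add [xrf,npf] -> 8 lines: ougcg sliwv nwob xrf npf olf bym dxzwj
Hunk 4: at line 6 remove [bym] add [zkp,fnnq] -> 9 lines: ougcg sliwv nwob xrf npf olf zkp fnnq dxzwj
Hunk 5: at line 2 remove [nwob,xrf] add [ccd,xbobo] -> 9 lines: ougcg sliwv ccd xbobo npf olf zkp fnnq dxzwj
Hunk 6: at line 2 remove [ccd,xbobo,npf] add [duaqa] -> 7 lines: ougcg sliwv duaqa olf zkp fnnq dxzwj
Final line 3: duaqa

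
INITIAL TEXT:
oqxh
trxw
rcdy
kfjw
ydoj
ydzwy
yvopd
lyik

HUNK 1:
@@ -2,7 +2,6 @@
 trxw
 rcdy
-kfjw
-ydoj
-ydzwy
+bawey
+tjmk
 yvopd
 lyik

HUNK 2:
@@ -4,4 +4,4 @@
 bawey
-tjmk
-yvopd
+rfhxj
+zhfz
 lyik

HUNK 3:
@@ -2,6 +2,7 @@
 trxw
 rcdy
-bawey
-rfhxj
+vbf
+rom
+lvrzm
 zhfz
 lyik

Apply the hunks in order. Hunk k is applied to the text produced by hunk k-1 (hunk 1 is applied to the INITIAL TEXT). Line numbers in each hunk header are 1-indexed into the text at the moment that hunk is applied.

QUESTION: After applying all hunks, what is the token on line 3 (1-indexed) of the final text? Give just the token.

Hunk 1: at line 2 remove [kfjw,ydoj,ydzwy] add [bawey,tjmk] -> 7 lines: oqxh trxw rcdy bawey tjmk yvopd lyik
Hunk 2: at line 4 remove [tjmk,yvopd] add [rfhxj,zhfz] -> 7 lines: oqxh trxw rcdy bawey rfhxj zhfz lyik
Hunk 3: at line 2 remove [bawey,rfhxj] add [vbf,rom,lvrzm] -> 8 lines: oqxh trxw rcdy vbf rom lvrzm zhfz lyik
Final line 3: rcdy

Answer: rcdy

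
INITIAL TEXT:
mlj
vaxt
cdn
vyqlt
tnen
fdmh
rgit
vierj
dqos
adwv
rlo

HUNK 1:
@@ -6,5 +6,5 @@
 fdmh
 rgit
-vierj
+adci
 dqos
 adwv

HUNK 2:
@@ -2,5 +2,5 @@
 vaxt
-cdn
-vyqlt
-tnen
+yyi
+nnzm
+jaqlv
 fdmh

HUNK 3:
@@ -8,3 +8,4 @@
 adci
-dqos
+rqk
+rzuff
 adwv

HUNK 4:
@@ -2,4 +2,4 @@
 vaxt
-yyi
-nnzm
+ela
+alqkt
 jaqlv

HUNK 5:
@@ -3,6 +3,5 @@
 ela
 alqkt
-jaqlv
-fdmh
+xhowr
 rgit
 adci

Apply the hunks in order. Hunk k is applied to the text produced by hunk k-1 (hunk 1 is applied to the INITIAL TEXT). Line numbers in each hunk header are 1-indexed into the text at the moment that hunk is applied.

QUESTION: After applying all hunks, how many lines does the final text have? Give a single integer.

Hunk 1: at line 6 remove [vierj] add [adci] -> 11 lines: mlj vaxt cdn vyqlt tnen fdmh rgit adci dqos adwv rlo
Hunk 2: at line 2 remove [cdn,vyqlt,tnen] add [yyi,nnzm,jaqlv] -> 11 lines: mlj vaxt yyi nnzm jaqlv fdmh rgit adci dqos adwv rlo
Hunk 3: at line 8 remove [dqos] add [rqk,rzuff] -> 12 lines: mlj vaxt yyi nnzm jaqlv fdmh rgit adci rqk rzuff adwv rlo
Hunk 4: at line 2 remove [yyi,nnzm] add [ela,alqkt] -> 12 lines: mlj vaxt ela alqkt jaqlv fdmh rgit adci rqk rzuff adwv rlo
Hunk 5: at line 3 remove [jaqlv,fdmh] add [xhowr] -> 11 lines: mlj vaxt ela alqkt xhowr rgit adci rqk rzuff adwv rlo
Final line count: 11

Answer: 11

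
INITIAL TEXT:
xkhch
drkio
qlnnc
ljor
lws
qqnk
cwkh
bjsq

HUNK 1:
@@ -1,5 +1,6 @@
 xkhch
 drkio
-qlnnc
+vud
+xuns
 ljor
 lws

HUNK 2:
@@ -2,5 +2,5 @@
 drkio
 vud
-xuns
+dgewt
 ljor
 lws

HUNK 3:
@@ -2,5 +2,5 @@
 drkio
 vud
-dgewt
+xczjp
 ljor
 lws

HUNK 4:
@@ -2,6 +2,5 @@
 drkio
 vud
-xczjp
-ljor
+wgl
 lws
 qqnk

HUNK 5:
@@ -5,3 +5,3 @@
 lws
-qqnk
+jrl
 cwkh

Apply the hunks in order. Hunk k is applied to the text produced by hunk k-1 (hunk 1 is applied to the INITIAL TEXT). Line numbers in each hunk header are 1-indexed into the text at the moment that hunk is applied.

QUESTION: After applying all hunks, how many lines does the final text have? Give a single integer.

Hunk 1: at line 1 remove [qlnnc] add [vud,xuns] -> 9 lines: xkhch drkio vud xuns ljor lws qqnk cwkh bjsq
Hunk 2: at line 2 remove [xuns] add [dgewt] -> 9 lines: xkhch drkio vud dgewt ljor lws qqnk cwkh bjsq
Hunk 3: at line 2 remove [dgewt] add [xczjp] -> 9 lines: xkhch drkio vud xczjp ljor lws qqnk cwkh bjsq
Hunk 4: at line 2 remove [xczjp,ljor] add [wgl] -> 8 lines: xkhch drkio vud wgl lws qqnk cwkh bjsq
Hunk 5: at line 5 remove [qqnk] add [jrl] -> 8 lines: xkhch drkio vud wgl lws jrl cwkh bjsq
Final line count: 8

Answer: 8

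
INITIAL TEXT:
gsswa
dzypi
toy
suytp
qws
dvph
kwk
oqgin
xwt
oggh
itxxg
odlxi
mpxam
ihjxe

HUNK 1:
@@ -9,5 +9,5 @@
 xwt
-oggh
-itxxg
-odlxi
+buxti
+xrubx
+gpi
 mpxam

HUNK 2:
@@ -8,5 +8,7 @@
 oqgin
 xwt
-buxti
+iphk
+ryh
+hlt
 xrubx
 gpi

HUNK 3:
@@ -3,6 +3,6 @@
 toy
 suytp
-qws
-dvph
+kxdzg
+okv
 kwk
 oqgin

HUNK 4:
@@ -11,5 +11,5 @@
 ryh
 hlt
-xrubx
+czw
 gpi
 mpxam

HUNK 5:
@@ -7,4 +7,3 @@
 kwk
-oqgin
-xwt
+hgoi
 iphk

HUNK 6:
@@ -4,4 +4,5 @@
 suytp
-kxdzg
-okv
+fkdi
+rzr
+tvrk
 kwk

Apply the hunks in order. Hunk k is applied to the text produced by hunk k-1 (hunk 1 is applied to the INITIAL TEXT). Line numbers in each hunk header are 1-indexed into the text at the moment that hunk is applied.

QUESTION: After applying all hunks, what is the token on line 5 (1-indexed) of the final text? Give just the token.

Answer: fkdi

Derivation:
Hunk 1: at line 9 remove [oggh,itxxg,odlxi] add [buxti,xrubx,gpi] -> 14 lines: gsswa dzypi toy suytp qws dvph kwk oqgin xwt buxti xrubx gpi mpxam ihjxe
Hunk 2: at line 8 remove [buxti] add [iphk,ryh,hlt] -> 16 lines: gsswa dzypi toy suytp qws dvph kwk oqgin xwt iphk ryh hlt xrubx gpi mpxam ihjxe
Hunk 3: at line 3 remove [qws,dvph] add [kxdzg,okv] -> 16 lines: gsswa dzypi toy suytp kxdzg okv kwk oqgin xwt iphk ryh hlt xrubx gpi mpxam ihjxe
Hunk 4: at line 11 remove [xrubx] add [czw] -> 16 lines: gsswa dzypi toy suytp kxdzg okv kwk oqgin xwt iphk ryh hlt czw gpi mpxam ihjxe
Hunk 5: at line 7 remove [oqgin,xwt] add [hgoi] -> 15 lines: gsswa dzypi toy suytp kxdzg okv kwk hgoi iphk ryh hlt czw gpi mpxam ihjxe
Hunk 6: at line 4 remove [kxdzg,okv] add [fkdi,rzr,tvrk] -> 16 lines: gsswa dzypi toy suytp fkdi rzr tvrk kwk hgoi iphk ryh hlt czw gpi mpxam ihjxe
Final line 5: fkdi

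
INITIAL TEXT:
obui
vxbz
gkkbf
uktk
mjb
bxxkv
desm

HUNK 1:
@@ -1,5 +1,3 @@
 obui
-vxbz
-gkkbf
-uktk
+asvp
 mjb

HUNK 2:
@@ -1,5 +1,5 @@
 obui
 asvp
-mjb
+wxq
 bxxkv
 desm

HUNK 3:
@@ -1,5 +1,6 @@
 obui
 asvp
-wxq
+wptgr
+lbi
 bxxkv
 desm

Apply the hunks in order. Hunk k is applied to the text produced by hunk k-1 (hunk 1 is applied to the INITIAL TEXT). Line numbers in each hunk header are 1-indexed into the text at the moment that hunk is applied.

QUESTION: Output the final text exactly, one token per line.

Answer: obui
asvp
wptgr
lbi
bxxkv
desm

Derivation:
Hunk 1: at line 1 remove [vxbz,gkkbf,uktk] add [asvp] -> 5 lines: obui asvp mjb bxxkv desm
Hunk 2: at line 1 remove [mjb] add [wxq] -> 5 lines: obui asvp wxq bxxkv desm
Hunk 3: at line 1 remove [wxq] add [wptgr,lbi] -> 6 lines: obui asvp wptgr lbi bxxkv desm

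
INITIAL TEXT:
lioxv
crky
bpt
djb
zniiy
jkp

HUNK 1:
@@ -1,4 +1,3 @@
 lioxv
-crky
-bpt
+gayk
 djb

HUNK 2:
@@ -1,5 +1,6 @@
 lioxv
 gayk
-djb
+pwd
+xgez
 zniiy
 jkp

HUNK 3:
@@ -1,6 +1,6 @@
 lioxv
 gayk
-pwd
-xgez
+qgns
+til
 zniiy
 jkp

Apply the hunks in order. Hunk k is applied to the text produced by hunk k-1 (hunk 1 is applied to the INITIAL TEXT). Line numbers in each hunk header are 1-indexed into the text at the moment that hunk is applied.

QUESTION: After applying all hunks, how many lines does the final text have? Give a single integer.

Hunk 1: at line 1 remove [crky,bpt] add [gayk] -> 5 lines: lioxv gayk djb zniiy jkp
Hunk 2: at line 1 remove [djb] add [pwd,xgez] -> 6 lines: lioxv gayk pwd xgez zniiy jkp
Hunk 3: at line 1 remove [pwd,xgez] add [qgns,til] -> 6 lines: lioxv gayk qgns til zniiy jkp
Final line count: 6

Answer: 6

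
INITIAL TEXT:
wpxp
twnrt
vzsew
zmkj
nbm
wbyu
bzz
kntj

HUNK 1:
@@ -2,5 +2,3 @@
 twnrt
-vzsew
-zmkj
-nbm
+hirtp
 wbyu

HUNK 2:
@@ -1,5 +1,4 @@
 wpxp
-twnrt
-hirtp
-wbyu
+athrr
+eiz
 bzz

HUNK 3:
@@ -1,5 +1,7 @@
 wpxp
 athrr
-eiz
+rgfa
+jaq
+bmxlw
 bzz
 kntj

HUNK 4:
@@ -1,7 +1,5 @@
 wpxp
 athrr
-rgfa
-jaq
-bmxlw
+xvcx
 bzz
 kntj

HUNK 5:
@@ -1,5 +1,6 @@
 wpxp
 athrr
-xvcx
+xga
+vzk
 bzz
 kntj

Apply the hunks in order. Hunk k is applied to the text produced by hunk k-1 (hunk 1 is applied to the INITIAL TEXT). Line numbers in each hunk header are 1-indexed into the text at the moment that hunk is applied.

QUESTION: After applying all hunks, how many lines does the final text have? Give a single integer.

Hunk 1: at line 2 remove [vzsew,zmkj,nbm] add [hirtp] -> 6 lines: wpxp twnrt hirtp wbyu bzz kntj
Hunk 2: at line 1 remove [twnrt,hirtp,wbyu] add [athrr,eiz] -> 5 lines: wpxp athrr eiz bzz kntj
Hunk 3: at line 1 remove [eiz] add [rgfa,jaq,bmxlw] -> 7 lines: wpxp athrr rgfa jaq bmxlw bzz kntj
Hunk 4: at line 1 remove [rgfa,jaq,bmxlw] add [xvcx] -> 5 lines: wpxp athrr xvcx bzz kntj
Hunk 5: at line 1 remove [xvcx] add [xga,vzk] -> 6 lines: wpxp athrr xga vzk bzz kntj
Final line count: 6

Answer: 6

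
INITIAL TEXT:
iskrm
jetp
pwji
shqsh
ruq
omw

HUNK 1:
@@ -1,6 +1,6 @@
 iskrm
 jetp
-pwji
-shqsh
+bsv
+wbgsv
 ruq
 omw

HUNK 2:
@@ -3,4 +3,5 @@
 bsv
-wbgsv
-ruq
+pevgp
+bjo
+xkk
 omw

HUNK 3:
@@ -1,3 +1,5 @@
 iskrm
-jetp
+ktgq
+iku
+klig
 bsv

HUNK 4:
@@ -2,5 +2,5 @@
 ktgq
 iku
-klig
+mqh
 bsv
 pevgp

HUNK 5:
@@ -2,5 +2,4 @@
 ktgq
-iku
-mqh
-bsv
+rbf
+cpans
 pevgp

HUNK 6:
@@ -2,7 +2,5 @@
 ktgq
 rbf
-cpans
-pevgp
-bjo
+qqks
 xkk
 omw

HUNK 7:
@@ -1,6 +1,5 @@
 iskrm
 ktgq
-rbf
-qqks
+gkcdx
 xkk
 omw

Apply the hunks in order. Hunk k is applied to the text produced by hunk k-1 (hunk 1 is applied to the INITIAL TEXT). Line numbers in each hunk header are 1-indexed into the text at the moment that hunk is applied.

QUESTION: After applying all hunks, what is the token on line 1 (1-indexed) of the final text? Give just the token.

Answer: iskrm

Derivation:
Hunk 1: at line 1 remove [pwji,shqsh] add [bsv,wbgsv] -> 6 lines: iskrm jetp bsv wbgsv ruq omw
Hunk 2: at line 3 remove [wbgsv,ruq] add [pevgp,bjo,xkk] -> 7 lines: iskrm jetp bsv pevgp bjo xkk omw
Hunk 3: at line 1 remove [jetp] add [ktgq,iku,klig] -> 9 lines: iskrm ktgq iku klig bsv pevgp bjo xkk omw
Hunk 4: at line 2 remove [klig] add [mqh] -> 9 lines: iskrm ktgq iku mqh bsv pevgp bjo xkk omw
Hunk 5: at line 2 remove [iku,mqh,bsv] add [rbf,cpans] -> 8 lines: iskrm ktgq rbf cpans pevgp bjo xkk omw
Hunk 6: at line 2 remove [cpans,pevgp,bjo] add [qqks] -> 6 lines: iskrm ktgq rbf qqks xkk omw
Hunk 7: at line 1 remove [rbf,qqks] add [gkcdx] -> 5 lines: iskrm ktgq gkcdx xkk omw
Final line 1: iskrm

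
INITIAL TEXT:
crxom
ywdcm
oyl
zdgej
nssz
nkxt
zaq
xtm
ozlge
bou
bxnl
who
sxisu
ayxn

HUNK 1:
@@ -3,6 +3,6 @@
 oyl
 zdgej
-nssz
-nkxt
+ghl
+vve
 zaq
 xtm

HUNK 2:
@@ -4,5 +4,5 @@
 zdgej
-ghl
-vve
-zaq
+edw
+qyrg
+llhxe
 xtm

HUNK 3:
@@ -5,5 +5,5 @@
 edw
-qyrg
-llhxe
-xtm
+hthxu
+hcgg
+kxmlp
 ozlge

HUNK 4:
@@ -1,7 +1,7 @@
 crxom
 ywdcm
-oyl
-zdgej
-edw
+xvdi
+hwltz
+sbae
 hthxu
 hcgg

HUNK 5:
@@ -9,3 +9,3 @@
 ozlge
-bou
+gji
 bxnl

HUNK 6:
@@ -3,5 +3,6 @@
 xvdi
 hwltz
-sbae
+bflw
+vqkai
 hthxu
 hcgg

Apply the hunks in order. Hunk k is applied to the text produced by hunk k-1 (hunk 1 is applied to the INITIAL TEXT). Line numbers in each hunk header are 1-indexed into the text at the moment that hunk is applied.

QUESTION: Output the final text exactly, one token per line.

Hunk 1: at line 3 remove [nssz,nkxt] add [ghl,vve] -> 14 lines: crxom ywdcm oyl zdgej ghl vve zaq xtm ozlge bou bxnl who sxisu ayxn
Hunk 2: at line 4 remove [ghl,vve,zaq] add [edw,qyrg,llhxe] -> 14 lines: crxom ywdcm oyl zdgej edw qyrg llhxe xtm ozlge bou bxnl who sxisu ayxn
Hunk 3: at line 5 remove [qyrg,llhxe,xtm] add [hthxu,hcgg,kxmlp] -> 14 lines: crxom ywdcm oyl zdgej edw hthxu hcgg kxmlp ozlge bou bxnl who sxisu ayxn
Hunk 4: at line 1 remove [oyl,zdgej,edw] add [xvdi,hwltz,sbae] -> 14 lines: crxom ywdcm xvdi hwltz sbae hthxu hcgg kxmlp ozlge bou bxnl who sxisu ayxn
Hunk 5: at line 9 remove [bou] add [gji] -> 14 lines: crxom ywdcm xvdi hwltz sbae hthxu hcgg kxmlp ozlge gji bxnl who sxisu ayxn
Hunk 6: at line 3 remove [sbae] add [bflw,vqkai] -> 15 lines: crxom ywdcm xvdi hwltz bflw vqkai hthxu hcgg kxmlp ozlge gji bxnl who sxisu ayxn

Answer: crxom
ywdcm
xvdi
hwltz
bflw
vqkai
hthxu
hcgg
kxmlp
ozlge
gji
bxnl
who
sxisu
ayxn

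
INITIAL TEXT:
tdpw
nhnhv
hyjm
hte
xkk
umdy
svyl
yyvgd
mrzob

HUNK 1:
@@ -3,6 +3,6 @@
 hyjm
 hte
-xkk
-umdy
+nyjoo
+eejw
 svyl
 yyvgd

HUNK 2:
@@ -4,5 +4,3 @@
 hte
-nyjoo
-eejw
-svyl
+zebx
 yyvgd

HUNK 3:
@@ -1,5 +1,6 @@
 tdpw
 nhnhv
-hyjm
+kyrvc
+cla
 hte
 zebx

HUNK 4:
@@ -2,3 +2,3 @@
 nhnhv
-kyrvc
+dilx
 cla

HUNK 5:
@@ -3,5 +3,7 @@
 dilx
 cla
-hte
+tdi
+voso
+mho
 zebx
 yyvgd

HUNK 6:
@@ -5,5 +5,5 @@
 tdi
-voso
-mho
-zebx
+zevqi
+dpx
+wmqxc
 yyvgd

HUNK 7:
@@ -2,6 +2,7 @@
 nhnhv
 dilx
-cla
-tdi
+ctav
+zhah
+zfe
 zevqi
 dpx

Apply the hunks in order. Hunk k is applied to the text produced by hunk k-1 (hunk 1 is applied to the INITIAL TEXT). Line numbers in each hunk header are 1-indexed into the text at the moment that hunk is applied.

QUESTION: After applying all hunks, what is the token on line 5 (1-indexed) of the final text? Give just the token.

Answer: zhah

Derivation:
Hunk 1: at line 3 remove [xkk,umdy] add [nyjoo,eejw] -> 9 lines: tdpw nhnhv hyjm hte nyjoo eejw svyl yyvgd mrzob
Hunk 2: at line 4 remove [nyjoo,eejw,svyl] add [zebx] -> 7 lines: tdpw nhnhv hyjm hte zebx yyvgd mrzob
Hunk 3: at line 1 remove [hyjm] add [kyrvc,cla] -> 8 lines: tdpw nhnhv kyrvc cla hte zebx yyvgd mrzob
Hunk 4: at line 2 remove [kyrvc] add [dilx] -> 8 lines: tdpw nhnhv dilx cla hte zebx yyvgd mrzob
Hunk 5: at line 3 remove [hte] add [tdi,voso,mho] -> 10 lines: tdpw nhnhv dilx cla tdi voso mho zebx yyvgd mrzob
Hunk 6: at line 5 remove [voso,mho,zebx] add [zevqi,dpx,wmqxc] -> 10 lines: tdpw nhnhv dilx cla tdi zevqi dpx wmqxc yyvgd mrzob
Hunk 7: at line 2 remove [cla,tdi] add [ctav,zhah,zfe] -> 11 lines: tdpw nhnhv dilx ctav zhah zfe zevqi dpx wmqxc yyvgd mrzob
Final line 5: zhah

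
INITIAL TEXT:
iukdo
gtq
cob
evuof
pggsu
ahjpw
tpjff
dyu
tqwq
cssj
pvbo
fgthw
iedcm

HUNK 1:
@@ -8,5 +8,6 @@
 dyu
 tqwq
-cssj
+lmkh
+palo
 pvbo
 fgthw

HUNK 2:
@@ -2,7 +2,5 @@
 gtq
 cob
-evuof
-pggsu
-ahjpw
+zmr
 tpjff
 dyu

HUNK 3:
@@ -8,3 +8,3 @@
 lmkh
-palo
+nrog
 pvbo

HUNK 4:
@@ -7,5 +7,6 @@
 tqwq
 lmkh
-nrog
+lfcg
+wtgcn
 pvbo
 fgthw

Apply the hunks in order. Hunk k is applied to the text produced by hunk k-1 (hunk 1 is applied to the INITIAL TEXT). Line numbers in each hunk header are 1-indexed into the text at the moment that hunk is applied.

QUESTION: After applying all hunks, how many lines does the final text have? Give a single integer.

Answer: 13

Derivation:
Hunk 1: at line 8 remove [cssj] add [lmkh,palo] -> 14 lines: iukdo gtq cob evuof pggsu ahjpw tpjff dyu tqwq lmkh palo pvbo fgthw iedcm
Hunk 2: at line 2 remove [evuof,pggsu,ahjpw] add [zmr] -> 12 lines: iukdo gtq cob zmr tpjff dyu tqwq lmkh palo pvbo fgthw iedcm
Hunk 3: at line 8 remove [palo] add [nrog] -> 12 lines: iukdo gtq cob zmr tpjff dyu tqwq lmkh nrog pvbo fgthw iedcm
Hunk 4: at line 7 remove [nrog] add [lfcg,wtgcn] -> 13 lines: iukdo gtq cob zmr tpjff dyu tqwq lmkh lfcg wtgcn pvbo fgthw iedcm
Final line count: 13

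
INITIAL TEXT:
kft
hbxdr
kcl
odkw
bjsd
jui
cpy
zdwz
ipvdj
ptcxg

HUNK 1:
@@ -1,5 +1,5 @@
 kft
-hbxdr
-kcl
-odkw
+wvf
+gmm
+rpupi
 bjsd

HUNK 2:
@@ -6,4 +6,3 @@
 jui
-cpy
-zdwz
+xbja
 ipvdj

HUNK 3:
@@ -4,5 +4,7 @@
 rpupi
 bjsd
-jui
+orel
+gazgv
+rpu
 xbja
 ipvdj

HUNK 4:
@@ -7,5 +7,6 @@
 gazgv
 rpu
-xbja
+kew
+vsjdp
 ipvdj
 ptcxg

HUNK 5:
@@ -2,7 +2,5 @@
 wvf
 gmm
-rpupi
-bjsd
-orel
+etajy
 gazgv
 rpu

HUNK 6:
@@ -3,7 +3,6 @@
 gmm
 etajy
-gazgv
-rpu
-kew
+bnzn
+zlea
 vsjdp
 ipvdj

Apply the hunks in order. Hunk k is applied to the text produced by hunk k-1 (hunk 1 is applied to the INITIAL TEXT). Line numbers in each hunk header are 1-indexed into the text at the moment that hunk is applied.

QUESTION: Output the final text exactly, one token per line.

Hunk 1: at line 1 remove [hbxdr,kcl,odkw] add [wvf,gmm,rpupi] -> 10 lines: kft wvf gmm rpupi bjsd jui cpy zdwz ipvdj ptcxg
Hunk 2: at line 6 remove [cpy,zdwz] add [xbja] -> 9 lines: kft wvf gmm rpupi bjsd jui xbja ipvdj ptcxg
Hunk 3: at line 4 remove [jui] add [orel,gazgv,rpu] -> 11 lines: kft wvf gmm rpupi bjsd orel gazgv rpu xbja ipvdj ptcxg
Hunk 4: at line 7 remove [xbja] add [kew,vsjdp] -> 12 lines: kft wvf gmm rpupi bjsd orel gazgv rpu kew vsjdp ipvdj ptcxg
Hunk 5: at line 2 remove [rpupi,bjsd,orel] add [etajy] -> 10 lines: kft wvf gmm etajy gazgv rpu kew vsjdp ipvdj ptcxg
Hunk 6: at line 3 remove [gazgv,rpu,kew] add [bnzn,zlea] -> 9 lines: kft wvf gmm etajy bnzn zlea vsjdp ipvdj ptcxg

Answer: kft
wvf
gmm
etajy
bnzn
zlea
vsjdp
ipvdj
ptcxg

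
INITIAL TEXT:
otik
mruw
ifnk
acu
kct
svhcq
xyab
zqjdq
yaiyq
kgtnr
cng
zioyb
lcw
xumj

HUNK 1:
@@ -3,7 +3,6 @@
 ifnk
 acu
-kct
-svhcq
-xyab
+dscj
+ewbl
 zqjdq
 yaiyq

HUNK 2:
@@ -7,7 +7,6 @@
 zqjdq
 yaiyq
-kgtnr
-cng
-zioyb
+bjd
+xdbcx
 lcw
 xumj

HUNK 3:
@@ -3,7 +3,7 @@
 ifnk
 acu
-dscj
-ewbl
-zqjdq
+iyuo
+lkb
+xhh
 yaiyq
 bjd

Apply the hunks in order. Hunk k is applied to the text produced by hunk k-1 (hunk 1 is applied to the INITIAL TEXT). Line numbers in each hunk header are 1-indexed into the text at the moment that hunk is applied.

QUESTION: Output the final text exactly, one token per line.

Hunk 1: at line 3 remove [kct,svhcq,xyab] add [dscj,ewbl] -> 13 lines: otik mruw ifnk acu dscj ewbl zqjdq yaiyq kgtnr cng zioyb lcw xumj
Hunk 2: at line 7 remove [kgtnr,cng,zioyb] add [bjd,xdbcx] -> 12 lines: otik mruw ifnk acu dscj ewbl zqjdq yaiyq bjd xdbcx lcw xumj
Hunk 3: at line 3 remove [dscj,ewbl,zqjdq] add [iyuo,lkb,xhh] -> 12 lines: otik mruw ifnk acu iyuo lkb xhh yaiyq bjd xdbcx lcw xumj

Answer: otik
mruw
ifnk
acu
iyuo
lkb
xhh
yaiyq
bjd
xdbcx
lcw
xumj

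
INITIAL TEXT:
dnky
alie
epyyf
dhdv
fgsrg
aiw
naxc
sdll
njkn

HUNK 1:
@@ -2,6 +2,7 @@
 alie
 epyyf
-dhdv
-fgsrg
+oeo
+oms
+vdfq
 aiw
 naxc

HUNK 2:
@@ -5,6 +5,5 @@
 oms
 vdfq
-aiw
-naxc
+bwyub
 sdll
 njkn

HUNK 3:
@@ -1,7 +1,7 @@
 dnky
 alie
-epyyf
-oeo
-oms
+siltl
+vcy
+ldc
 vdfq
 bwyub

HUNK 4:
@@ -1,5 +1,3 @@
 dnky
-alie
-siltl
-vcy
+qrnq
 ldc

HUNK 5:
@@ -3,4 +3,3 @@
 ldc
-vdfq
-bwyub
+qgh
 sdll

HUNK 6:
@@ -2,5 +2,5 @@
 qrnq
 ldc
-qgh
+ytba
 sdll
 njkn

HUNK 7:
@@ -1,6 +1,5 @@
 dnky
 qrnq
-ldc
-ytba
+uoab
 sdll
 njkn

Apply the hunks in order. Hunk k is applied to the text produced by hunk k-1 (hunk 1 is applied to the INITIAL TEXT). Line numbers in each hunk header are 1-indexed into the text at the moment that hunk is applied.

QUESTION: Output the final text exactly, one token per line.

Hunk 1: at line 2 remove [dhdv,fgsrg] add [oeo,oms,vdfq] -> 10 lines: dnky alie epyyf oeo oms vdfq aiw naxc sdll njkn
Hunk 2: at line 5 remove [aiw,naxc] add [bwyub] -> 9 lines: dnky alie epyyf oeo oms vdfq bwyub sdll njkn
Hunk 3: at line 1 remove [epyyf,oeo,oms] add [siltl,vcy,ldc] -> 9 lines: dnky alie siltl vcy ldc vdfq bwyub sdll njkn
Hunk 4: at line 1 remove [alie,siltl,vcy] add [qrnq] -> 7 lines: dnky qrnq ldc vdfq bwyub sdll njkn
Hunk 5: at line 3 remove [vdfq,bwyub] add [qgh] -> 6 lines: dnky qrnq ldc qgh sdll njkn
Hunk 6: at line 2 remove [qgh] add [ytba] -> 6 lines: dnky qrnq ldc ytba sdll njkn
Hunk 7: at line 1 remove [ldc,ytba] add [uoab] -> 5 lines: dnky qrnq uoab sdll njkn

Answer: dnky
qrnq
uoab
sdll
njkn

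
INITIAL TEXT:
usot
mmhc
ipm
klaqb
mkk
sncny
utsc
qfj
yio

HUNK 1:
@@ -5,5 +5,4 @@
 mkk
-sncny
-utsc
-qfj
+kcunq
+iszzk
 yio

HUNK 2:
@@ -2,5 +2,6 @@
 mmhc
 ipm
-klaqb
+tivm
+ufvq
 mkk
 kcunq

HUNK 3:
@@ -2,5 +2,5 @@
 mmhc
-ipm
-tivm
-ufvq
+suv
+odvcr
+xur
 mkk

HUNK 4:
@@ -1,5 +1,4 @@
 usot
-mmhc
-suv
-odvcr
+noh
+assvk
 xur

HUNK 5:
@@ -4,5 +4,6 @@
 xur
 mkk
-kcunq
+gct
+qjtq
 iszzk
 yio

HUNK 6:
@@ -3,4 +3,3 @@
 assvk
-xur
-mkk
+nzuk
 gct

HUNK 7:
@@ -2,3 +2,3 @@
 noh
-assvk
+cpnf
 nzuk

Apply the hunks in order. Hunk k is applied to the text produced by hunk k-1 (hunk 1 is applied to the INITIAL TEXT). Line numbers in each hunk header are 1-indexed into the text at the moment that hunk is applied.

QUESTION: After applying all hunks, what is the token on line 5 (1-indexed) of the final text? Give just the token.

Hunk 1: at line 5 remove [sncny,utsc,qfj] add [kcunq,iszzk] -> 8 lines: usot mmhc ipm klaqb mkk kcunq iszzk yio
Hunk 2: at line 2 remove [klaqb] add [tivm,ufvq] -> 9 lines: usot mmhc ipm tivm ufvq mkk kcunq iszzk yio
Hunk 3: at line 2 remove [ipm,tivm,ufvq] add [suv,odvcr,xur] -> 9 lines: usot mmhc suv odvcr xur mkk kcunq iszzk yio
Hunk 4: at line 1 remove [mmhc,suv,odvcr] add [noh,assvk] -> 8 lines: usot noh assvk xur mkk kcunq iszzk yio
Hunk 5: at line 4 remove [kcunq] add [gct,qjtq] -> 9 lines: usot noh assvk xur mkk gct qjtq iszzk yio
Hunk 6: at line 3 remove [xur,mkk] add [nzuk] -> 8 lines: usot noh assvk nzuk gct qjtq iszzk yio
Hunk 7: at line 2 remove [assvk] add [cpnf] -> 8 lines: usot noh cpnf nzuk gct qjtq iszzk yio
Final line 5: gct

Answer: gct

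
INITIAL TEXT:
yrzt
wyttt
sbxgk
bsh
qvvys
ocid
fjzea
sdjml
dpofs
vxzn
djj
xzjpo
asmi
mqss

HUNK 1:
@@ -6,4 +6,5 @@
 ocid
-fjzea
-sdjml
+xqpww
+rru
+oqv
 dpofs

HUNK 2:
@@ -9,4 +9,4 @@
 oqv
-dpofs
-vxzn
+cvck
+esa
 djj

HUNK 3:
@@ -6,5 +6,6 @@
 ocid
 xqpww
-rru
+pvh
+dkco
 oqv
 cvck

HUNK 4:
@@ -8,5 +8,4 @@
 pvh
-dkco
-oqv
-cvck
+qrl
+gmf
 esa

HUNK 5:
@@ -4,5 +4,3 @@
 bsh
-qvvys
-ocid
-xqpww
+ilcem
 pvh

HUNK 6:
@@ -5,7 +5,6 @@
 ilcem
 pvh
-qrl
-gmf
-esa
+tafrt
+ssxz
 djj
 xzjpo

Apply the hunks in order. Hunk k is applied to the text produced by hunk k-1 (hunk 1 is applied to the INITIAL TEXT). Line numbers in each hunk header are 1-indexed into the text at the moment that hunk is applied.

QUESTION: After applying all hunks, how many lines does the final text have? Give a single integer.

Hunk 1: at line 6 remove [fjzea,sdjml] add [xqpww,rru,oqv] -> 15 lines: yrzt wyttt sbxgk bsh qvvys ocid xqpww rru oqv dpofs vxzn djj xzjpo asmi mqss
Hunk 2: at line 9 remove [dpofs,vxzn] add [cvck,esa] -> 15 lines: yrzt wyttt sbxgk bsh qvvys ocid xqpww rru oqv cvck esa djj xzjpo asmi mqss
Hunk 3: at line 6 remove [rru] add [pvh,dkco] -> 16 lines: yrzt wyttt sbxgk bsh qvvys ocid xqpww pvh dkco oqv cvck esa djj xzjpo asmi mqss
Hunk 4: at line 8 remove [dkco,oqv,cvck] add [qrl,gmf] -> 15 lines: yrzt wyttt sbxgk bsh qvvys ocid xqpww pvh qrl gmf esa djj xzjpo asmi mqss
Hunk 5: at line 4 remove [qvvys,ocid,xqpww] add [ilcem] -> 13 lines: yrzt wyttt sbxgk bsh ilcem pvh qrl gmf esa djj xzjpo asmi mqss
Hunk 6: at line 5 remove [qrl,gmf,esa] add [tafrt,ssxz] -> 12 lines: yrzt wyttt sbxgk bsh ilcem pvh tafrt ssxz djj xzjpo asmi mqss
Final line count: 12

Answer: 12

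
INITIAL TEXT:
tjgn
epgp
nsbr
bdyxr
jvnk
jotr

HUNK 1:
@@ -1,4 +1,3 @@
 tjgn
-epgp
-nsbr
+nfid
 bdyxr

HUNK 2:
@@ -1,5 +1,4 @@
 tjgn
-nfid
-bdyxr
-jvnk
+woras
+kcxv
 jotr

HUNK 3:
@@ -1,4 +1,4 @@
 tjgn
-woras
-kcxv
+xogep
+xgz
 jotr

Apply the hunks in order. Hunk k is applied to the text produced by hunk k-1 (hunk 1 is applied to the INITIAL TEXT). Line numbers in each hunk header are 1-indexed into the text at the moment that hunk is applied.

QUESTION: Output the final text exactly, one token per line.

Answer: tjgn
xogep
xgz
jotr

Derivation:
Hunk 1: at line 1 remove [epgp,nsbr] add [nfid] -> 5 lines: tjgn nfid bdyxr jvnk jotr
Hunk 2: at line 1 remove [nfid,bdyxr,jvnk] add [woras,kcxv] -> 4 lines: tjgn woras kcxv jotr
Hunk 3: at line 1 remove [woras,kcxv] add [xogep,xgz] -> 4 lines: tjgn xogep xgz jotr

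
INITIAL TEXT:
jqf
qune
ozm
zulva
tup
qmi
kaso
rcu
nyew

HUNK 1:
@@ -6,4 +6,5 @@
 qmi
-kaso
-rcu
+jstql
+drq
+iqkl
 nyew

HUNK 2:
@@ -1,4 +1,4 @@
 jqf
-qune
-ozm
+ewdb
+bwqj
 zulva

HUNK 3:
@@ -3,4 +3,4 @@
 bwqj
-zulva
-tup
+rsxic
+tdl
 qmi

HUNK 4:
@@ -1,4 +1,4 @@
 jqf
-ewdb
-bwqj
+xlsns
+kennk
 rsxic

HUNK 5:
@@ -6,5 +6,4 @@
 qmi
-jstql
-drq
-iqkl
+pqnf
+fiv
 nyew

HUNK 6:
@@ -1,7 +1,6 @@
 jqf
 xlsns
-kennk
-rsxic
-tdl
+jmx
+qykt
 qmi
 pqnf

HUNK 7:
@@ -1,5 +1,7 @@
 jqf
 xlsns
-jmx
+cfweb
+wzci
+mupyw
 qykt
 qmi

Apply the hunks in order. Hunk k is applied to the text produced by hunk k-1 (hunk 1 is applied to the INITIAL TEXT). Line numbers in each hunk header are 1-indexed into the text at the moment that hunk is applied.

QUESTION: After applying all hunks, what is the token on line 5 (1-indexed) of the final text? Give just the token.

Hunk 1: at line 6 remove [kaso,rcu] add [jstql,drq,iqkl] -> 10 lines: jqf qune ozm zulva tup qmi jstql drq iqkl nyew
Hunk 2: at line 1 remove [qune,ozm] add [ewdb,bwqj] -> 10 lines: jqf ewdb bwqj zulva tup qmi jstql drq iqkl nyew
Hunk 3: at line 3 remove [zulva,tup] add [rsxic,tdl] -> 10 lines: jqf ewdb bwqj rsxic tdl qmi jstql drq iqkl nyew
Hunk 4: at line 1 remove [ewdb,bwqj] add [xlsns,kennk] -> 10 lines: jqf xlsns kennk rsxic tdl qmi jstql drq iqkl nyew
Hunk 5: at line 6 remove [jstql,drq,iqkl] add [pqnf,fiv] -> 9 lines: jqf xlsns kennk rsxic tdl qmi pqnf fiv nyew
Hunk 6: at line 1 remove [kennk,rsxic,tdl] add [jmx,qykt] -> 8 lines: jqf xlsns jmx qykt qmi pqnf fiv nyew
Hunk 7: at line 1 remove [jmx] add [cfweb,wzci,mupyw] -> 10 lines: jqf xlsns cfweb wzci mupyw qykt qmi pqnf fiv nyew
Final line 5: mupyw

Answer: mupyw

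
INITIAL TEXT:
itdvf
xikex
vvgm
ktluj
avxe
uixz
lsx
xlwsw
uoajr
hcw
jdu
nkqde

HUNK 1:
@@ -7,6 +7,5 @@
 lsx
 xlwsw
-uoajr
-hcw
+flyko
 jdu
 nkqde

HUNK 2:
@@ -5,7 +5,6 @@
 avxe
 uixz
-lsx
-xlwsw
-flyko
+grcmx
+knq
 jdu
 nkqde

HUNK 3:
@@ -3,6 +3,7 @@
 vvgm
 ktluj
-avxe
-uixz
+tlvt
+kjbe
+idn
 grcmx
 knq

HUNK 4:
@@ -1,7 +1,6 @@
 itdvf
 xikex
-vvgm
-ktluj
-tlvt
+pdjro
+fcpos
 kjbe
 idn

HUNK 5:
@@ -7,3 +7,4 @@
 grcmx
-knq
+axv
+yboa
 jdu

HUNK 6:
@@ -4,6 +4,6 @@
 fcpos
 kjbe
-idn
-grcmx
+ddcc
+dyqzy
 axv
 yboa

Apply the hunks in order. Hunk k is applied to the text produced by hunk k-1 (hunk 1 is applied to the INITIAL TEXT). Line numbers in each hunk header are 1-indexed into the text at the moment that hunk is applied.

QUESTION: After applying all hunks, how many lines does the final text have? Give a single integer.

Answer: 11

Derivation:
Hunk 1: at line 7 remove [uoajr,hcw] add [flyko] -> 11 lines: itdvf xikex vvgm ktluj avxe uixz lsx xlwsw flyko jdu nkqde
Hunk 2: at line 5 remove [lsx,xlwsw,flyko] add [grcmx,knq] -> 10 lines: itdvf xikex vvgm ktluj avxe uixz grcmx knq jdu nkqde
Hunk 3: at line 3 remove [avxe,uixz] add [tlvt,kjbe,idn] -> 11 lines: itdvf xikex vvgm ktluj tlvt kjbe idn grcmx knq jdu nkqde
Hunk 4: at line 1 remove [vvgm,ktluj,tlvt] add [pdjro,fcpos] -> 10 lines: itdvf xikex pdjro fcpos kjbe idn grcmx knq jdu nkqde
Hunk 5: at line 7 remove [knq] add [axv,yboa] -> 11 lines: itdvf xikex pdjro fcpos kjbe idn grcmx axv yboa jdu nkqde
Hunk 6: at line 4 remove [idn,grcmx] add [ddcc,dyqzy] -> 11 lines: itdvf xikex pdjro fcpos kjbe ddcc dyqzy axv yboa jdu nkqde
Final line count: 11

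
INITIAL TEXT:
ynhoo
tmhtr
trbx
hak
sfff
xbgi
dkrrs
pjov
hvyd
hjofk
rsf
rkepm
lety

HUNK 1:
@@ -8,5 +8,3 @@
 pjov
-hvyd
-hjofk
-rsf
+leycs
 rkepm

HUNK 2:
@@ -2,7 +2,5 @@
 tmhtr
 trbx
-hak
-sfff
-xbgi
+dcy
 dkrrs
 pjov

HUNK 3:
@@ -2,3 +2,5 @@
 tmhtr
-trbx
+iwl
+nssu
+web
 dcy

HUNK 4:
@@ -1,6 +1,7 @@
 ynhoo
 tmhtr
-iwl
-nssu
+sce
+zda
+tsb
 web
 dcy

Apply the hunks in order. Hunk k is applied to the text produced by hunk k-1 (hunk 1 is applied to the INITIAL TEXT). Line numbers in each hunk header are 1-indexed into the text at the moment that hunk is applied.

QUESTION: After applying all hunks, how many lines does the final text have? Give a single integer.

Answer: 12

Derivation:
Hunk 1: at line 8 remove [hvyd,hjofk,rsf] add [leycs] -> 11 lines: ynhoo tmhtr trbx hak sfff xbgi dkrrs pjov leycs rkepm lety
Hunk 2: at line 2 remove [hak,sfff,xbgi] add [dcy] -> 9 lines: ynhoo tmhtr trbx dcy dkrrs pjov leycs rkepm lety
Hunk 3: at line 2 remove [trbx] add [iwl,nssu,web] -> 11 lines: ynhoo tmhtr iwl nssu web dcy dkrrs pjov leycs rkepm lety
Hunk 4: at line 1 remove [iwl,nssu] add [sce,zda,tsb] -> 12 lines: ynhoo tmhtr sce zda tsb web dcy dkrrs pjov leycs rkepm lety
Final line count: 12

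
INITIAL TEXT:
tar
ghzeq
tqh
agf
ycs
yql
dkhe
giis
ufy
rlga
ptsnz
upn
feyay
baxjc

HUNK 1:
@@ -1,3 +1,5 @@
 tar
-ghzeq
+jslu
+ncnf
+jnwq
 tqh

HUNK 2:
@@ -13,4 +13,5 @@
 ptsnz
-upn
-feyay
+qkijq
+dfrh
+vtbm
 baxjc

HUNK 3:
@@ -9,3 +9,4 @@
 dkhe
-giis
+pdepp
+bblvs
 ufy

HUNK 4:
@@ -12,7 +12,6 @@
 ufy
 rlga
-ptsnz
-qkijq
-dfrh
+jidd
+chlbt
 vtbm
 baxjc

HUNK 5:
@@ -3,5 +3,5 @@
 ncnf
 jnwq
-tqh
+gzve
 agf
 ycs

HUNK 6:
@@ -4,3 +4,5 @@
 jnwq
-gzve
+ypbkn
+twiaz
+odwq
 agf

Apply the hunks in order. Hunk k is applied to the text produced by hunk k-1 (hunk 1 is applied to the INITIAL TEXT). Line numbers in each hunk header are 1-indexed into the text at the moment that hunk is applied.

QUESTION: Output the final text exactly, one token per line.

Hunk 1: at line 1 remove [ghzeq] add [jslu,ncnf,jnwq] -> 16 lines: tar jslu ncnf jnwq tqh agf ycs yql dkhe giis ufy rlga ptsnz upn feyay baxjc
Hunk 2: at line 13 remove [upn,feyay] add [qkijq,dfrh,vtbm] -> 17 lines: tar jslu ncnf jnwq tqh agf ycs yql dkhe giis ufy rlga ptsnz qkijq dfrh vtbm baxjc
Hunk 3: at line 9 remove [giis] add [pdepp,bblvs] -> 18 lines: tar jslu ncnf jnwq tqh agf ycs yql dkhe pdepp bblvs ufy rlga ptsnz qkijq dfrh vtbm baxjc
Hunk 4: at line 12 remove [ptsnz,qkijq,dfrh] add [jidd,chlbt] -> 17 lines: tar jslu ncnf jnwq tqh agf ycs yql dkhe pdepp bblvs ufy rlga jidd chlbt vtbm baxjc
Hunk 5: at line 3 remove [tqh] add [gzve] -> 17 lines: tar jslu ncnf jnwq gzve agf ycs yql dkhe pdepp bblvs ufy rlga jidd chlbt vtbm baxjc
Hunk 6: at line 4 remove [gzve] add [ypbkn,twiaz,odwq] -> 19 lines: tar jslu ncnf jnwq ypbkn twiaz odwq agf ycs yql dkhe pdepp bblvs ufy rlga jidd chlbt vtbm baxjc

Answer: tar
jslu
ncnf
jnwq
ypbkn
twiaz
odwq
agf
ycs
yql
dkhe
pdepp
bblvs
ufy
rlga
jidd
chlbt
vtbm
baxjc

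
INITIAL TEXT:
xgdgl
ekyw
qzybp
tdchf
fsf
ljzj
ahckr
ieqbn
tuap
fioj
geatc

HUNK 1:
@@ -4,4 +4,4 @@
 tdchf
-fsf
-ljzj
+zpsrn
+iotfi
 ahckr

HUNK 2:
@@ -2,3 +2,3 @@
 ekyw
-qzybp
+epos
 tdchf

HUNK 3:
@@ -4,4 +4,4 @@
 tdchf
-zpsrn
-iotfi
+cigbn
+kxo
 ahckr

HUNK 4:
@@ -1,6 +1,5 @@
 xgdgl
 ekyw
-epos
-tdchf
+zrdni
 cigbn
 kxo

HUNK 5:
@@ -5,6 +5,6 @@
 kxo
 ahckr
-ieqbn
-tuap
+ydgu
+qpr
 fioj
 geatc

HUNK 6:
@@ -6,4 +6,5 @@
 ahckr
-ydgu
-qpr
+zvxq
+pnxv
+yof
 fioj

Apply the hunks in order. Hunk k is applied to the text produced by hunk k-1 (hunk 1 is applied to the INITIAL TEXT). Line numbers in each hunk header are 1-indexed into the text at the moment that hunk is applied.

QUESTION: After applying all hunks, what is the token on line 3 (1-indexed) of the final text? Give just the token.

Hunk 1: at line 4 remove [fsf,ljzj] add [zpsrn,iotfi] -> 11 lines: xgdgl ekyw qzybp tdchf zpsrn iotfi ahckr ieqbn tuap fioj geatc
Hunk 2: at line 2 remove [qzybp] add [epos] -> 11 lines: xgdgl ekyw epos tdchf zpsrn iotfi ahckr ieqbn tuap fioj geatc
Hunk 3: at line 4 remove [zpsrn,iotfi] add [cigbn,kxo] -> 11 lines: xgdgl ekyw epos tdchf cigbn kxo ahckr ieqbn tuap fioj geatc
Hunk 4: at line 1 remove [epos,tdchf] add [zrdni] -> 10 lines: xgdgl ekyw zrdni cigbn kxo ahckr ieqbn tuap fioj geatc
Hunk 5: at line 5 remove [ieqbn,tuap] add [ydgu,qpr] -> 10 lines: xgdgl ekyw zrdni cigbn kxo ahckr ydgu qpr fioj geatc
Hunk 6: at line 6 remove [ydgu,qpr] add [zvxq,pnxv,yof] -> 11 lines: xgdgl ekyw zrdni cigbn kxo ahckr zvxq pnxv yof fioj geatc
Final line 3: zrdni

Answer: zrdni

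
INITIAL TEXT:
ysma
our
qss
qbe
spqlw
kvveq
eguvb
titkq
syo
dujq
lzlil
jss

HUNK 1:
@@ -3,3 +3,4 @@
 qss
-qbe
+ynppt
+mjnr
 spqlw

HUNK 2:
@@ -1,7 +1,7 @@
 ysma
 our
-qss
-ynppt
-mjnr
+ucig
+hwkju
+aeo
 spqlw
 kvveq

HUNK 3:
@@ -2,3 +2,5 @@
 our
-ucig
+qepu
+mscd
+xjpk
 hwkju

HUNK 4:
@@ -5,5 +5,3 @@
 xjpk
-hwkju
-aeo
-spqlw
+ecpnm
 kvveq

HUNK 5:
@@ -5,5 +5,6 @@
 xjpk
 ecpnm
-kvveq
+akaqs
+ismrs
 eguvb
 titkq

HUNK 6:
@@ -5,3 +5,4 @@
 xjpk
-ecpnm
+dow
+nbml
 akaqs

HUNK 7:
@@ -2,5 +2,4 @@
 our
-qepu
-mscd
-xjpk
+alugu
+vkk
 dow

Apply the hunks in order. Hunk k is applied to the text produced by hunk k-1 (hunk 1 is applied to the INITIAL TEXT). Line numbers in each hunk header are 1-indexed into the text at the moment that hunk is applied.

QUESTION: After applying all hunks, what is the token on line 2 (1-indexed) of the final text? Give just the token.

Answer: our

Derivation:
Hunk 1: at line 3 remove [qbe] add [ynppt,mjnr] -> 13 lines: ysma our qss ynppt mjnr spqlw kvveq eguvb titkq syo dujq lzlil jss
Hunk 2: at line 1 remove [qss,ynppt,mjnr] add [ucig,hwkju,aeo] -> 13 lines: ysma our ucig hwkju aeo spqlw kvveq eguvb titkq syo dujq lzlil jss
Hunk 3: at line 2 remove [ucig] add [qepu,mscd,xjpk] -> 15 lines: ysma our qepu mscd xjpk hwkju aeo spqlw kvveq eguvb titkq syo dujq lzlil jss
Hunk 4: at line 5 remove [hwkju,aeo,spqlw] add [ecpnm] -> 13 lines: ysma our qepu mscd xjpk ecpnm kvveq eguvb titkq syo dujq lzlil jss
Hunk 5: at line 5 remove [kvveq] add [akaqs,ismrs] -> 14 lines: ysma our qepu mscd xjpk ecpnm akaqs ismrs eguvb titkq syo dujq lzlil jss
Hunk 6: at line 5 remove [ecpnm] add [dow,nbml] -> 15 lines: ysma our qepu mscd xjpk dow nbml akaqs ismrs eguvb titkq syo dujq lzlil jss
Hunk 7: at line 2 remove [qepu,mscd,xjpk] add [alugu,vkk] -> 14 lines: ysma our alugu vkk dow nbml akaqs ismrs eguvb titkq syo dujq lzlil jss
Final line 2: our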